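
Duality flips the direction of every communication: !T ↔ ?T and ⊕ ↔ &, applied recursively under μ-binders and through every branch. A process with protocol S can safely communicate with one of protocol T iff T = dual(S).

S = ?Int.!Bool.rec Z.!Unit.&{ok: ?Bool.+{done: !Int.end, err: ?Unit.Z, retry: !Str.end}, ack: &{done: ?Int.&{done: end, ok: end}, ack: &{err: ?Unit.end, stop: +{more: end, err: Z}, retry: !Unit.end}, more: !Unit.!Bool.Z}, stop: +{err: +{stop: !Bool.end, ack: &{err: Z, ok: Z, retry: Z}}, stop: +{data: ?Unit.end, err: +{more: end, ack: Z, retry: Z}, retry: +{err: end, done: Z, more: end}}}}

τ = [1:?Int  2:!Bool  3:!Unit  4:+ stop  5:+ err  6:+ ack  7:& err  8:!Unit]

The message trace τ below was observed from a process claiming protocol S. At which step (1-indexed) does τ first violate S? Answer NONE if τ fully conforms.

4

[1] ?Int  match  residual = !Bool.rec Z.…
[2] !Bool  match  residual = rec Z.…
[3] !Unit  match  residual = &{ok: ?Bool.+{done: !Int.end, err: ?Unit.rec Z.…, retry: !Str.end}, ack: &{done: ?Int.&{done: end, ok: end}, ack: &{err: ?Unit.end, stop: +{more: end, err: rec Z.…}, retry: !Unit.end}, more: !Unit.!Bool.rec Z.…}, stop: +{err: +{stop: !Bool.end, ack: &{err: rec Z.…, ok: rec Z.…, retry: rec Z.…}}, stop: +{data: ?Unit.end, err: +{more: end, ack: rec Z.…, retry: rec Z.…}, retry: +{err: end, done: rec Z.…, more: end}}}}
[4] got + stop, protocol expects & ok or & ack or & stop  ✗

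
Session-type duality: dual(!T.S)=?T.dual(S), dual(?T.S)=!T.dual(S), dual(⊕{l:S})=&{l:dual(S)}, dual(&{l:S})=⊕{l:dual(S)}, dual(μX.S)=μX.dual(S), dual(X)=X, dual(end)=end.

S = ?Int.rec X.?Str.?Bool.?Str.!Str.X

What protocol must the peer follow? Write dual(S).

?Int = !Int
  rec X = rec X  (μ self-dual)
    ?Str = !Str
      ?Bool = !Bool
        ?Str = !Str
          !Str = ?Str
            X self-dual

!Int.rec X.!Str.!Bool.!Str.?Str.X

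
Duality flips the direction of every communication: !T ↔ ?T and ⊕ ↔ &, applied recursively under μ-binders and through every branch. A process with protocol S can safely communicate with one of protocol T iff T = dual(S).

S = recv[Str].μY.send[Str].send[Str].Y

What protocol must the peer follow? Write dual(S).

send[Str].μY.recv[Str].recv[Str].Y

recv[Str] → send[Str]
  μY → μY  (binder kept)
    send[Str] → recv[Str]
      send[Str] → recv[Str]
        Y self-dual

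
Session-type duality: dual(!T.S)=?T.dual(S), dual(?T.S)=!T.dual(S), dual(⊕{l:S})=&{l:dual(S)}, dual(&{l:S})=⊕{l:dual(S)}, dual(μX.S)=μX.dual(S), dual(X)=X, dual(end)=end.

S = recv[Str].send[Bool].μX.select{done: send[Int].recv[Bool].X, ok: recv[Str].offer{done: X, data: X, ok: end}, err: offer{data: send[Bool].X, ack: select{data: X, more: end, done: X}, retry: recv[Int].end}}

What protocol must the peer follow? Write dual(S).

recv[Str] → send[Str]
  send[Bool] → recv[Bool]
    μX → μX  (binder kept)
      select{done,ok,err} → offer{done,ok,err}  (select→offer)
        [done]
          send[Int] → recv[Int]
            recv[Bool] → send[Bool]
              dual(X) = X
        [ok]
          recv[Str] → send[Str]
            offer{done,data,ok} → select{done,data,ok}  (external→internal)
              [done]
                dual(X) = X
              [data]
                dual(X) = X
              [ok]
                dual(end) = end
        [err]
          offer{data,ack,retry} → select{data,ack,retry}  (external→internal)
            [data]
              send[Bool] → recv[Bool]
                dual(X) = X
            [ack]
              select{data,more,done} → offer{data,more,done}  (select→offer)
                [data]
                  dual(X) = X
                [more]
                  dual(end) = end
                [done]
                  dual(X) = X
            [retry]
              recv[Int] → send[Int]
                dual(end) = end

send[Str].recv[Bool].μX.offer{done: recv[Int].send[Bool].X, ok: send[Str].select{done: X, data: X, ok: end}, err: select{data: recv[Bool].X, ack: offer{data: X, more: end, done: X}, retry: send[Int].end}}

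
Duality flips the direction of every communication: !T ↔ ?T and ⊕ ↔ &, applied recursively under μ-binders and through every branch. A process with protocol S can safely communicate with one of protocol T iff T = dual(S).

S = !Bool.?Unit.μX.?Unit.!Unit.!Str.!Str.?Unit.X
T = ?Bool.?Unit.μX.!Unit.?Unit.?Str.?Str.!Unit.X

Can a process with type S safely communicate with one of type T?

NO

!Bool | ?Bool  match
  ?Unit | ?Unit  ✗ same direction on both sides — not dual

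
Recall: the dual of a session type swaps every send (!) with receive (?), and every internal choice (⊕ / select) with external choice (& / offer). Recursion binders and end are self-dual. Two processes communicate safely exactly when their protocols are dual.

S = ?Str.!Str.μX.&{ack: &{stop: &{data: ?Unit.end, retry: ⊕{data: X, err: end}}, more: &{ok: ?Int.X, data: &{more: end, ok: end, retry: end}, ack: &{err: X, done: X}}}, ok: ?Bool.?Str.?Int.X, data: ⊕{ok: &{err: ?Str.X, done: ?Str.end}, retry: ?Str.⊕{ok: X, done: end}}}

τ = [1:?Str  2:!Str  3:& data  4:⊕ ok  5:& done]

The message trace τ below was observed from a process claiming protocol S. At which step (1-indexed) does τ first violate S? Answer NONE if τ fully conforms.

@1 ?Str  match  now at !Str.μX.…
@2 !Str  match  now at μX.…
@3 & data  match  now at ⊕{ok: &{err: ?Str.μX.…, done: ?Str.end}, retry: ?Str.⊕{ok: μX.…, done: end}}
@4 ⊕ ok  match  now at &{err: ?Str.μX.…, done: ?Str.end}
@5 & done  match  now at ?Str.end
trace exhausted — no violation

NONE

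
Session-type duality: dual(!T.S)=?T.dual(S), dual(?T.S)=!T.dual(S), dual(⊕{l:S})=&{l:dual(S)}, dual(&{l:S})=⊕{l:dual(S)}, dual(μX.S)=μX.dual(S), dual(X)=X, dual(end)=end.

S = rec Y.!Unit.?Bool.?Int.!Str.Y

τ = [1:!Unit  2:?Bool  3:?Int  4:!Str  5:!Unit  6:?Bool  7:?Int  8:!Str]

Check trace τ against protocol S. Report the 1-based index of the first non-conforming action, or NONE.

NONE

step 1: !Unit  match  residual = ?Bool.?Int.!Str.rec Y.…
step 2: ?Bool  match  residual = ?Int.!Str.rec Y.…
step 3: ?Int  match  residual = !Str.rec Y.…
step 4: !Str  match  residual = rec Y.…
step 5: !Unit  match  residual = ?Bool.?Int.!Str.rec Y.…
step 6: ?Bool  match  residual = ?Int.!Str.rec Y.…
step 7: ?Int  match  residual = !Str.rec Y.…
step 8: !Str  match  residual = rec Y.…
trace exhausted — no violation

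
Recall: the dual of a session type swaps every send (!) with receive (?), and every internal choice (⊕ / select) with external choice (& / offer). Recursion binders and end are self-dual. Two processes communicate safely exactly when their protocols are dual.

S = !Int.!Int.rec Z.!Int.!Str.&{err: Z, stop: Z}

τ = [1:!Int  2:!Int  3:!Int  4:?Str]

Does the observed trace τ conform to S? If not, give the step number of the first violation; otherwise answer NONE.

4

@1 !Int  ok  now at !Int.rec Z.…
@2 !Int  ok  now at rec Z.…
@3 !Int  ok  now at !Str.&{err: rec Z.…, stop: rec Z.…}
@4 got ?Str, protocol expects !Str  ✗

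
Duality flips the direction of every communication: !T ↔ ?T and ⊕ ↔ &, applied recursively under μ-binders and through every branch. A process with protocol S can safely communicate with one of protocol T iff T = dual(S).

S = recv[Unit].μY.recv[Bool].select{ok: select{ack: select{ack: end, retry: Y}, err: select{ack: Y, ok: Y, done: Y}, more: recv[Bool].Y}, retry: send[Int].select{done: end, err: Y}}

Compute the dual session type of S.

recv[Unit] → send[Unit]
  μY → μY  (binder kept)
    recv[Bool] → send[Bool]
      select{ok,retry} → offer{ok,retry}  (⊕→&)
        case ok:
          select{ack,err,more} → offer{ack,err,more}  (⊕→&)
            case ack:
              select{ack,retry} → offer{ack,retry}  (⊕→&)
                case ack:
                  dual(end) = end
                case retry:
                  dual(Y) = Y
            case err:
              select{ack,ok,done} → offer{ack,ok,done}  (⊕→&)
                case ack:
                  dual(Y) = Y
                case ok:
                  dual(Y) = Y
                case done:
                  dual(Y) = Y
            case more:
              recv[Bool] → send[Bool]
                dual(Y) = Y
        case retry:
          send[Int] → recv[Int]
            select{done,err} → offer{done,err}  (⊕→&)
              case done:
                dual(end) = end
              case err:
                dual(Y) = Y

send[Unit].μY.send[Bool].offer{ok: offer{ack: offer{ack: end, retry: Y}, err: offer{ack: Y, ok: Y, done: Y}, more: send[Bool].Y}, retry: recv[Int].offer{done: end, err: Y}}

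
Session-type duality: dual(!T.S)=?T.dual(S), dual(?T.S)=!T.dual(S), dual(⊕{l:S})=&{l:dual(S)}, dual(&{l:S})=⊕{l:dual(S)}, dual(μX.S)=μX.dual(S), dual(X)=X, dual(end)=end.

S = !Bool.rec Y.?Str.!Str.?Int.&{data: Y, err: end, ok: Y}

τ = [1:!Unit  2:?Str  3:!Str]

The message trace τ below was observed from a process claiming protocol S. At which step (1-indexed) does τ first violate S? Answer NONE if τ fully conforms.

1

step 1: got !Unit, protocol expects !Bool  ✗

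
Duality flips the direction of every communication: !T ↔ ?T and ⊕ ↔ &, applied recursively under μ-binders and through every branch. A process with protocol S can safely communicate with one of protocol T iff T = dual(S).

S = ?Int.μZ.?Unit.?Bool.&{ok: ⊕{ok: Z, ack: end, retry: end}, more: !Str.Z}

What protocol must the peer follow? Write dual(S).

!Int.μZ.!Unit.!Bool.⊕{ok: &{ok: Z, ack: end, retry: end}, more: ?Str.Z}

?Int ↦ !Int
  μZ ↦ μZ  (rec unchanged)
    ?Unit ↦ !Unit
      ?Bool ↦ !Bool
        &{ok,more} ↦ ⊕{ok,more}  (offer→select)
          • ok:
            ⊕{ok,ack,retry} ↦ &{ok,ack,retry}  (⊕→&)
              • ok:
                Z self-dual
              • ack:
                end self-dual
              • retry:
                end self-dual
          • more:
            !Str ↦ ?Str
              Z self-dual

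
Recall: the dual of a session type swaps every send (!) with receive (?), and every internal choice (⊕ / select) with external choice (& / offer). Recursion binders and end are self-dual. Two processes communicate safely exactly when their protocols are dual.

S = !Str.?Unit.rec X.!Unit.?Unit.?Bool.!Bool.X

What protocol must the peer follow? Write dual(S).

!Str = ?Str
  ?Unit = !Unit
    rec X = rec X  (binder kept)
      !Unit = ?Unit
        ?Unit = !Unit
          ?Bool = !Bool
            !Bool = ?Bool
              X ↦ X

?Str.!Unit.rec X.?Unit.!Unit.!Bool.?Bool.X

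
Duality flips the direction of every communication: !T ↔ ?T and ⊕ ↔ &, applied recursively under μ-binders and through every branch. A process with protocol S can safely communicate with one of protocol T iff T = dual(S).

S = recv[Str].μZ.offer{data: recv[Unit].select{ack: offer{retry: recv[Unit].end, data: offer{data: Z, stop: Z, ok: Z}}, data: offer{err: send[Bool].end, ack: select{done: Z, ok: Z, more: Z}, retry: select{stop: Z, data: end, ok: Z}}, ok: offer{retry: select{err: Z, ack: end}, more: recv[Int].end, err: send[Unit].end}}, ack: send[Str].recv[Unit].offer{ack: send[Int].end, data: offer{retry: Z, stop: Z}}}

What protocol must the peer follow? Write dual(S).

send[Str].μZ.select{data: send[Unit].offer{ack: select{retry: send[Unit].end, data: select{data: Z, stop: Z, ok: Z}}, data: select{err: recv[Bool].end, ack: offer{done: Z, ok: Z, more: Z}, retry: offer{stop: Z, data: end, ok: Z}}, ok: select{retry: offer{err: Z, ack: end}, more: send[Int].end, err: recv[Unit].end}}, ack: recv[Str].send[Unit].select{ack: recv[Int].end, data: select{retry: Z, stop: Z}}}

recv[Str] → send[Str]
  μZ → μZ  (rec unchanged)
    offer{data,ack} → select{data,ack}  (offer→select)
      case data:
        recv[Unit] → send[Unit]
          select{ack,data,ok} → offer{ack,data,ok}  (internal→external)
            case ack:
              offer{retry,data} → select{retry,data}  (offer→select)
                case retry:
                  recv[Unit] → send[Unit]
                    end self-dual
                case data:
                  offer{data,stop,ok} → select{data,stop,ok}  (offer→select)
                    case data:
                      Z self-dual
                    case stop:
                      Z self-dual
                    case ok:
                      Z self-dual
            case data:
              offer{err,ack,retry} → select{err,ack,retry}  (offer→select)
                case err:
                  send[Bool] → recv[Bool]
                    end self-dual
                case ack:
                  select{done,ok,more} → offer{done,ok,more}  (internal→external)
                    case done:
                      Z self-dual
                    case ok:
                      Z self-dual
                    case more:
                      Z self-dual
                case retry:
                  select{stop,data,ok} → offer{stop,data,ok}  (internal→external)
                    case stop:
                      Z self-dual
                    case data:
                      end self-dual
                    case ok:
                      Z self-dual
            case ok:
              offer{retry,more,err} → select{retry,more,err}  (offer→select)
                case retry:
                  select{err,ack} → offer{err,ack}  (internal→external)
                    case err:
                      Z self-dual
                    case ack:
                      end self-dual
                case more:
                  recv[Int] → send[Int]
                    end self-dual
                case err:
                  send[Unit] → recv[Unit]
                    end self-dual
      case ack:
        send[Str] → recv[Str]
          recv[Unit] → send[Unit]
            offer{ack,data} → select{ack,data}  (offer→select)
              case ack:
                send[Int] → recv[Int]
                  end self-dual
              case data:
                offer{retry,stop} → select{retry,stop}  (offer→select)
                  case retry:
                    Z self-dual
                  case stop:
                    Z self-dual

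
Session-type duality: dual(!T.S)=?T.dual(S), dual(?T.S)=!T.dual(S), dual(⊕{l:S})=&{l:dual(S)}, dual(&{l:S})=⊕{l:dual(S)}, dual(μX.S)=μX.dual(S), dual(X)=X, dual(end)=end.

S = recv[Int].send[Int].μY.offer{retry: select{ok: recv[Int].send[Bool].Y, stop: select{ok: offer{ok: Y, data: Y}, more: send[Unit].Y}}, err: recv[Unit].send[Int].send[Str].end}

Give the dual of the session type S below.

recv[Int] ↦ send[Int]
  send[Int] ↦ recv[Int]
    μY ↦ μY  (μ self-dual)
      offer{retry,err} ↦ select{retry,err}  (offer→select)
        case retry:
          select{ok,stop} ↦ offer{ok,stop}  (⊕→&)
            case ok:
              recv[Int] ↦ send[Int]
                send[Bool] ↦ recv[Bool]
                  Y self-dual
            case stop:
              select{ok,more} ↦ offer{ok,more}  (⊕→&)
                case ok:
                  offer{ok,data} ↦ select{ok,data}  (offer→select)
                    case ok:
                      Y self-dual
                    case data:
                      Y self-dual
                case more:
                  send[Unit] ↦ recv[Unit]
                    Y self-dual
        case err:
          recv[Unit] ↦ send[Unit]
            send[Int] ↦ recv[Int]
              send[Str] ↦ recv[Str]
                end self-dual

send[Int].recv[Int].μY.select{retry: offer{ok: send[Int].recv[Bool].Y, stop: offer{ok: select{ok: Y, data: Y}, more: recv[Unit].Y}}, err: send[Unit].recv[Int].recv[Str].end}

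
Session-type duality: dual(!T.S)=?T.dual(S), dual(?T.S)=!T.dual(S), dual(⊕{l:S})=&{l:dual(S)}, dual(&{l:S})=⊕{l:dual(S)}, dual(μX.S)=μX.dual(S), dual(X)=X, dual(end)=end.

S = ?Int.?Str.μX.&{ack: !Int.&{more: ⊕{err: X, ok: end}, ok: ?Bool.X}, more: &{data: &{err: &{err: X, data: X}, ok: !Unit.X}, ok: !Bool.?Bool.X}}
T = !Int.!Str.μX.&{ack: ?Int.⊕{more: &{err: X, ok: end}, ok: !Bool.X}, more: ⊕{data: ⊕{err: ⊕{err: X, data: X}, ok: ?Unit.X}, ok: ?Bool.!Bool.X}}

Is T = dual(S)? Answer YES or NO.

NO

?Int vs !Int  match
  ?Str vs !Str  match
    μX vs μX  match (binder kept)
      &{ack,more} vs &{ack,more}  ✗ choice polarity not flipped — not dual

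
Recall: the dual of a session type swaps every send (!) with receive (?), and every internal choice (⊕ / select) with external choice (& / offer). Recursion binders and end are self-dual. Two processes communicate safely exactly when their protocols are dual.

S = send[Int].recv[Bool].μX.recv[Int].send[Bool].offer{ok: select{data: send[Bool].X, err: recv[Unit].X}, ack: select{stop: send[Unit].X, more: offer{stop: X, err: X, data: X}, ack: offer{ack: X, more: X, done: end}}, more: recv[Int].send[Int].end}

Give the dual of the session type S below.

send[Int] → recv[Int]
  recv[Bool] → send[Bool]
    μX → μX  (rec unchanged)
      recv[Int] → send[Int]
        send[Bool] → recv[Bool]
          offer{ok,ack,more} → select{ok,ack,more}  (external→internal)
            [ok]
              select{data,err} → offer{data,err}  (⊕→&)
                [data]
                  send[Bool] → recv[Bool]
                    dual(X) = X
                [err]
                  recv[Unit] → send[Unit]
                    dual(X) = X
            [ack]
              select{stop,more,ack} → offer{stop,more,ack}  (⊕→&)
                [stop]
                  send[Unit] → recv[Unit]
                    dual(X) = X
                [more]
                  offer{stop,err,data} → select{stop,err,data}  (external→internal)
                    [stop]
                      dual(X) = X
                    [err]
                      dual(X) = X
                    [data]
                      dual(X) = X
                [ack]
                  offer{ack,more,done} → select{ack,more,done}  (external→internal)
                    [ack]
                      dual(X) = X
                    [more]
                      dual(X) = X
                    [done]
                      dual(end) = end
            [more]
              recv[Int] → send[Int]
                send[Int] → recv[Int]
                  dual(end) = end

recv[Int].send[Bool].μX.send[Int].recv[Bool].select{ok: offer{data: recv[Bool].X, err: send[Unit].X}, ack: offer{stop: recv[Unit].X, more: select{stop: X, err: X, data: X}, ack: select{ack: X, more: X, done: end}}, more: send[Int].recv[Int].end}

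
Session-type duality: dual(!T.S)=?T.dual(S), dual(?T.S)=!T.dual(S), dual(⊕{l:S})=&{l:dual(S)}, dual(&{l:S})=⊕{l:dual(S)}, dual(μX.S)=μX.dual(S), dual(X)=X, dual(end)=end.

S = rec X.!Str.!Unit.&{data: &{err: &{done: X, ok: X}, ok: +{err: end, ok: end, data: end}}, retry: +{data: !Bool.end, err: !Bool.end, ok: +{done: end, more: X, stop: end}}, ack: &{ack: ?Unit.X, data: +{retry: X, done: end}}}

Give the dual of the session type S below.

rec X = rec X  (μ self-dual)
  !Str = ?Str
    !Unit = ?Unit
      &{data,retry,ack} = +{data,retry,ack}  (offer→select)
        [data]
          &{err,ok} = +{err,ok}  (offer→select)
            [err]
              &{done,ok} = +{done,ok}  (offer→select)
                [done]
                  dual(X) = X
                [ok]
                  dual(X) = X
            [ok]
              +{err,ok,data} = &{err,ok,data}  (select→offer)
                [err]
                  dual(end) = end
                [ok]
                  dual(end) = end
                [data]
                  dual(end) = end
        [retry]
          +{data,err,ok} = &{data,err,ok}  (select→offer)
            [data]
              !Bool = ?Bool
                dual(end) = end
            [err]
              !Bool = ?Bool
                dual(end) = end
            [ok]
              +{done,more,stop} = &{done,more,stop}  (select→offer)
                [done]
                  dual(end) = end
                [more]
                  dual(X) = X
                [stop]
                  dual(end) = end
        [ack]
          &{ack,data} = +{ack,data}  (offer→select)
            [ack]
              ?Unit = !Unit
                dual(X) = X
            [data]
              +{retry,done} = &{retry,done}  (select→offer)
                [retry]
                  dual(X) = X
                [done]
                  dual(end) = end

rec X.?Str.?Unit.+{data: +{err: +{done: X, ok: X}, ok: &{err: end, ok: end, data: end}}, retry: &{data: ?Bool.end, err: ?Bool.end, ok: &{done: end, more: X, stop: end}}, ack: +{ack: !Unit.X, data: &{retry: X, done: end}}}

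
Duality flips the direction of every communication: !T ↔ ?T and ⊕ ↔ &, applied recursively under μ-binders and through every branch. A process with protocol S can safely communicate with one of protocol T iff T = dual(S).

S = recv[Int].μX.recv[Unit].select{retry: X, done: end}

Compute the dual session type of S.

send[Int].μX.send[Unit].offer{retry: X, done: end}

recv[Int] = send[Int]
  μX = μX  (rec unchanged)
    recv[Unit] = send[Unit]
      select{retry,done} = offer{retry,done}  (internal→external)
        [retry]
          dual(X) = X
        [done]
          dual(end) = end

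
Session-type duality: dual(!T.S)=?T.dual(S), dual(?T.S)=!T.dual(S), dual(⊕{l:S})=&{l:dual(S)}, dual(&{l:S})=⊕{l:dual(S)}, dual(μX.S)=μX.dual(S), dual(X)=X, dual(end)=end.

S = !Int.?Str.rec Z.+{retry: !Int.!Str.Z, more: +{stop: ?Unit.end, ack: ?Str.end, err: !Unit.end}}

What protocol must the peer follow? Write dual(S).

!Int ↦ ?Int
  ?Str ↦ !Str
    rec Z ↦ rec Z  (rec unchanged)
      +{retry,more} ↦ &{retry,more}  (⊕→&)
        • retry:
          !Int ↦ ?Int
            !Str ↦ ?Str
              Z self-dual
        • more:
          +{stop,ack,err} ↦ &{stop,ack,err}  (⊕→&)
            • stop:
              ?Unit ↦ !Unit
                end self-dual
            • ack:
              ?Str ↦ !Str
                end self-dual
            • err:
              !Unit ↦ ?Unit
                end self-dual

?Int.!Str.rec Z.&{retry: ?Int.?Str.Z, more: &{stop: !Unit.end, ack: !Str.end, err: ?Unit.end}}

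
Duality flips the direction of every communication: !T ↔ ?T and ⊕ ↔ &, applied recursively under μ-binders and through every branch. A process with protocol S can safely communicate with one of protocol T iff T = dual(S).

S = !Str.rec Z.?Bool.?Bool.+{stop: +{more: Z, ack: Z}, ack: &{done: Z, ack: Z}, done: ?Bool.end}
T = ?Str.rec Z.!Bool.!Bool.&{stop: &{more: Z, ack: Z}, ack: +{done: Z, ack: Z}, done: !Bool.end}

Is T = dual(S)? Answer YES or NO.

!Str | ?Str  ok
  rec Z | rec Z  ok (rec unchanged)
    ?Bool | !Bool  ok
      ?Bool | !Bool  ok
        +{stop,ack,done} | &{stop,ack,done}  ok labels match
          [stop]
            +{more,ack} | &{more,ack}  ok labels match
              [more]
                Z | Z  ok
              [ack]
                Z | Z  ok
          [ack]
            &{done,ack} | +{done,ack}  ok labels match
              [done]
                Z | Z  ok
              [ack]
                Z | Z  ok
          [done]
            ?Bool | !Bool  ok
              end | end  ok

YES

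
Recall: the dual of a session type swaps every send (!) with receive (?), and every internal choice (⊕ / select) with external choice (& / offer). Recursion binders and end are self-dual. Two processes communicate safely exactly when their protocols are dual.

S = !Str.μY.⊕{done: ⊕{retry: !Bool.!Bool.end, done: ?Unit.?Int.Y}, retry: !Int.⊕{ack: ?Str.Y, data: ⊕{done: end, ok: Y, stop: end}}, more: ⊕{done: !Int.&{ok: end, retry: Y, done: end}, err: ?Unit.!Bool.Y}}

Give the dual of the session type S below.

?Str.μY.&{done: &{retry: ?Bool.?Bool.end, done: !Unit.!Int.Y}, retry: ?Int.&{ack: !Str.Y, data: &{done: end, ok: Y, stop: end}}, more: &{done: ?Int.⊕{ok: end, retry: Y, done: end}, err: !Unit.?Bool.Y}}

!Str ↦ ?Str
  μY ↦ μY  (binder kept)
    ⊕{done,retry,more} ↦ &{done,retry,more}  (⊕→&)
      [done]
        ⊕{retry,done} ↦ &{retry,done}  (⊕→&)
          [retry]
            !Bool ↦ ?Bool
              !Bool ↦ ?Bool
                end self-dual
          [done]
            ?Unit ↦ !Unit
              ?Int ↦ !Int
                Y self-dual
      [retry]
        !Int ↦ ?Int
          ⊕{ack,data} ↦ &{ack,data}  (⊕→&)
            [ack]
              ?Str ↦ !Str
                Y self-dual
            [data]
              ⊕{done,ok,stop} ↦ &{done,ok,stop}  (⊕→&)
                [done]
                  end self-dual
                [ok]
                  Y self-dual
                [stop]
                  end self-dual
      [more]
        ⊕{done,err} ↦ &{done,err}  (⊕→&)
          [done]
            !Int ↦ ?Int
              &{ok,retry,done} ↦ ⊕{ok,retry,done}  (external→internal)
                [ok]
                  end self-dual
                [retry]
                  Y self-dual
                [done]
                  end self-dual
          [err]
            ?Unit ↦ !Unit
              !Bool ↦ ?Bool
                Y self-dual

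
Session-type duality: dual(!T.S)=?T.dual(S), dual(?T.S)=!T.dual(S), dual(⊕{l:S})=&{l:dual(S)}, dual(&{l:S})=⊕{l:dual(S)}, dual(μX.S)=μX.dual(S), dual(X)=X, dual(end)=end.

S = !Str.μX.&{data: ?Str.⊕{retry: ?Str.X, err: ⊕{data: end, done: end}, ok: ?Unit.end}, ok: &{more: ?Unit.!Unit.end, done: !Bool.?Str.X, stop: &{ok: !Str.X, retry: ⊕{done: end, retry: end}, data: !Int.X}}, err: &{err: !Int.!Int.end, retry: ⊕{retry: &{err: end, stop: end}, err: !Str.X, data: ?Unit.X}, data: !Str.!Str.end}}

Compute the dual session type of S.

?Str.μX.⊕{data: !Str.&{retry: !Str.X, err: &{data: end, done: end}, ok: !Unit.end}, ok: ⊕{more: !Unit.?Unit.end, done: ?Bool.!Str.X, stop: ⊕{ok: ?Str.X, retry: &{done: end, retry: end}, data: ?Int.X}}, err: ⊕{err: ?Int.?Int.end, retry: &{retry: ⊕{err: end, stop: end}, err: ?Str.X, data: !Unit.X}, data: ?Str.?Str.end}}

!Str ↦ ?Str
  μX ↦ μX  (rec unchanged)
    &{data,ok,err} ↦ ⊕{data,ok,err}  (external→internal)
      case data:
        ?Str ↦ !Str
          ⊕{retry,err,ok} ↦ &{retry,err,ok}  (⊕→&)
            case retry:
              ?Str ↦ !Str
                dual(X) = X
            case err:
              ⊕{data,done} ↦ &{data,done}  (⊕→&)
                case data:
                  dual(end) = end
                case done:
                  dual(end) = end
            case ok:
              ?Unit ↦ !Unit
                dual(end) = end
      case ok:
        &{more,done,stop} ↦ ⊕{more,done,stop}  (external→internal)
          case more:
            ?Unit ↦ !Unit
              !Unit ↦ ?Unit
                dual(end) = end
          case done:
            !Bool ↦ ?Bool
              ?Str ↦ !Str
                dual(X) = X
          case stop:
            &{ok,retry,data} ↦ ⊕{ok,retry,data}  (external→internal)
              case ok:
                !Str ↦ ?Str
                  dual(X) = X
              case retry:
                ⊕{done,retry} ↦ &{done,retry}  (⊕→&)
                  case done:
                    dual(end) = end
                  case retry:
                    dual(end) = end
              case data:
                !Int ↦ ?Int
                  dual(X) = X
      case err:
        &{err,retry,data} ↦ ⊕{err,retry,data}  (external→internal)
          case err:
            !Int ↦ ?Int
              !Int ↦ ?Int
                dual(end) = end
          case retry:
            ⊕{retry,err,data} ↦ &{retry,err,data}  (⊕→&)
              case retry:
                &{err,stop} ↦ ⊕{err,stop}  (external→internal)
                  case err:
                    dual(end) = end
                  case stop:
                    dual(end) = end
              case err:
                !Str ↦ ?Str
                  dual(X) = X
              case data:
                ?Unit ↦ !Unit
                  dual(X) = X
          case data:
            !Str ↦ ?Str
              !Str ↦ ?Str
                dual(end) = end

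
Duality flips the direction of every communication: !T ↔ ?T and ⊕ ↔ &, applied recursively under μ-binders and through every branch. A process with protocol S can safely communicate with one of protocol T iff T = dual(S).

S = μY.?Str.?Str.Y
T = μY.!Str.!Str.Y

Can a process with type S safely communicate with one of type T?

μY ‖ μY  ✓ (rec unchanged)
  ?Str ‖ !Str  ✓
    ?Str ‖ !Str  ✓
      Y ‖ Y  ✓

YES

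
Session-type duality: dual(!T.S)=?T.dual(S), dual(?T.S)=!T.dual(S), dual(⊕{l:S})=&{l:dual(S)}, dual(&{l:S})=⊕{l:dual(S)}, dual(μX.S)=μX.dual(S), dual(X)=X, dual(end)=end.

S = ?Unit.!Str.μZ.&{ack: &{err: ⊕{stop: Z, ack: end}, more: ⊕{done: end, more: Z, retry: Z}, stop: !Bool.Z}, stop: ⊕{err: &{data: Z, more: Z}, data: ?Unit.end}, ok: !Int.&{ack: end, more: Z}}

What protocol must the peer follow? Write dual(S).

!Unit.?Str.μZ.⊕{ack: ⊕{err: &{stop: Z, ack: end}, more: &{done: end, more: Z, retry: Z}, stop: ?Bool.Z}, stop: &{err: ⊕{data: Z, more: Z}, data: !Unit.end}, ok: ?Int.⊕{ack: end, more: Z}}

?Unit → !Unit
  !Str → ?Str
    μZ → μZ  (rec unchanged)
      &{ack,stop,ok} → ⊕{ack,stop,ok}  (offer→select)
        [ack]
          &{err,more,stop} → ⊕{err,more,stop}  (offer→select)
            [err]
              ⊕{stop,ack} → &{stop,ack}  (internal→external)
                [stop]
                  Z ↦ Z
                [ack]
                  end ↦ end
            [more]
              ⊕{done,more,retry} → &{done,more,retry}  (internal→external)
                [done]
                  end ↦ end
                [more]
                  Z ↦ Z
                [retry]
                  Z ↦ Z
            [stop]
              !Bool → ?Bool
                Z ↦ Z
        [stop]
          ⊕{err,data} → &{err,data}  (internal→external)
            [err]
              &{data,more} → ⊕{data,more}  (offer→select)
                [data]
                  Z ↦ Z
                [more]
                  Z ↦ Z
            [data]
              ?Unit → !Unit
                end ↦ end
        [ok]
          !Int → ?Int
            &{ack,more} → ⊕{ack,more}  (offer→select)
              [ack]
                end ↦ end
              [more]
                Z ↦ Z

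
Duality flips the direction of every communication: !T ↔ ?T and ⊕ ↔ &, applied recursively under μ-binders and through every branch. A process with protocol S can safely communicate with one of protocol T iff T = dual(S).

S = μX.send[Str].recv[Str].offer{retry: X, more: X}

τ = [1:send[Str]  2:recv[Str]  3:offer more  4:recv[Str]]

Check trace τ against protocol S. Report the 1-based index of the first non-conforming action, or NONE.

4

@1 send[Str]  ✓  now at recv[Str].offer{retry: μX.…, more: μX.…}
@2 recv[Str]  ✓  now at offer{retry: μX.…, more: μX.…}
@3 offer more  ✓  now at μX.…
@4 got recv[Str], protocol expects send[Str]  ✗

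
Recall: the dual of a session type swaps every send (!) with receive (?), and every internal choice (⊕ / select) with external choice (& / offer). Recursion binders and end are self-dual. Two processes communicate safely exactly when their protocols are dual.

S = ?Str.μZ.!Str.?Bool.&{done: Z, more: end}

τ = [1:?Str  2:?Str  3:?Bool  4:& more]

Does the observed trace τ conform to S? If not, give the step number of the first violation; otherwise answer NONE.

step 1: ?Str  ✓  state: μZ.…
step 2: got ?Str, protocol expects !Str  ✗

2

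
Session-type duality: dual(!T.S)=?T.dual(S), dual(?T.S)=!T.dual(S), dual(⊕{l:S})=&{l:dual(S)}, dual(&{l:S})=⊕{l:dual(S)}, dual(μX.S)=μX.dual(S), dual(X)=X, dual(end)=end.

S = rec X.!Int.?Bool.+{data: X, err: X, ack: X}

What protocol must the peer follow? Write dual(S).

rec X → rec X  (μ self-dual)
  !Int → ?Int
    ?Bool → !Bool
      +{data,err,ack} → &{data,err,ack}  (internal→external)
        [data]
          X self-dual
        [err]
          X self-dual
        [ack]
          X self-dual

rec X.?Int.!Bool.&{data: X, err: X, ack: X}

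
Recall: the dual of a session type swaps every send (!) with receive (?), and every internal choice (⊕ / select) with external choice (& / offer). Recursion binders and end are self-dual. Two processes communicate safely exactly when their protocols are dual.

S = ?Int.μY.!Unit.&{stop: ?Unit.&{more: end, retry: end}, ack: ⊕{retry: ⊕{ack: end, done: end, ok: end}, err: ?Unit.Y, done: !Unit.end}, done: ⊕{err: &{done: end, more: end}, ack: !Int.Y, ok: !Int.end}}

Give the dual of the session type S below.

?Int = !Int
  μY = μY  (binder kept)
    !Unit = ?Unit
      &{stop,ack,done} = ⊕{stop,ack,done}  (external→internal)
        [stop]
          ?Unit = !Unit
            &{more,retry} = ⊕{more,retry}  (external→internal)
              [more]
                end self-dual
              [retry]
                end self-dual
        [ack]
          ⊕{retry,err,done} = &{retry,err,done}  (internal→external)
            [retry]
              ⊕{ack,done,ok} = &{ack,done,ok}  (internal→external)
                [ack]
                  end self-dual
                [done]
                  end self-dual
                [ok]
                  end self-dual
            [err]
              ?Unit = !Unit
                Y self-dual
            [done]
              !Unit = ?Unit
                end self-dual
        [done]
          ⊕{err,ack,ok} = &{err,ack,ok}  (internal→external)
            [err]
              &{done,more} = ⊕{done,more}  (external→internal)
                [done]
                  end self-dual
                [more]
                  end self-dual
            [ack]
              !Int = ?Int
                Y self-dual
            [ok]
              !Int = ?Int
                end self-dual

!Int.μY.?Unit.⊕{stop: !Unit.⊕{more: end, retry: end}, ack: &{retry: &{ack: end, done: end, ok: end}, err: !Unit.Y, done: ?Unit.end}, done: &{err: ⊕{done: end, more: end}, ack: ?Int.Y, ok: ?Int.end}}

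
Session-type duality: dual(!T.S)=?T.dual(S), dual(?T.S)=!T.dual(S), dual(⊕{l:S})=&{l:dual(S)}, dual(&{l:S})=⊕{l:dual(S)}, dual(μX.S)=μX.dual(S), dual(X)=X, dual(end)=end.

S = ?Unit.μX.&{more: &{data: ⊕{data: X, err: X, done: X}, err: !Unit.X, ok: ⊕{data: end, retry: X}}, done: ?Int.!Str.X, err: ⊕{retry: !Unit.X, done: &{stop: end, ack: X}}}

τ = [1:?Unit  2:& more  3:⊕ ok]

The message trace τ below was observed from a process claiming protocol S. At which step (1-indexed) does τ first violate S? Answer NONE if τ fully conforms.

@1 ?Unit  ✓  now at μX.…
@2 & more  ✓  now at &{data: ⊕{data: μX.…, err: μX.…, done: μX.…}, err: !Unit.μX.…, ok: ⊕{data: end, retry: μX.…}}
@3 got ⊕ ok, protocol expects & data or & err or & ok  ✗

3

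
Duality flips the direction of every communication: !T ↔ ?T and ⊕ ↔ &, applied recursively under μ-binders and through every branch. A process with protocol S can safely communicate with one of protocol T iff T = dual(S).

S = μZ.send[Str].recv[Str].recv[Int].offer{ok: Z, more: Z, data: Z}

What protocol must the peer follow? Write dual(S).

μZ.recv[Str].send[Str].send[Int].select{ok: Z, more: Z, data: Z}

μZ → μZ  (binder kept)
  send[Str] → recv[Str]
    recv[Str] → send[Str]
      recv[Int] → send[Int]
        offer{ok,more,data} → select{ok,more,data}  (&→⊕)
          [ok]
            dual(Z) = Z
          [more]
            dual(Z) = Z
          [data]
            dual(Z) = Z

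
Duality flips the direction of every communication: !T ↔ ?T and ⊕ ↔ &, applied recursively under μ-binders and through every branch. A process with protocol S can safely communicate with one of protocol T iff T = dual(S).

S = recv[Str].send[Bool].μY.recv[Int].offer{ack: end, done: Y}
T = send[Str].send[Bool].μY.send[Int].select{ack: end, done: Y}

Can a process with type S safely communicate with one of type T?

recv[Str] ‖ send[Str]  match
  send[Bool] ‖ send[Bool]  ✗ same direction on both sides — not dual

NO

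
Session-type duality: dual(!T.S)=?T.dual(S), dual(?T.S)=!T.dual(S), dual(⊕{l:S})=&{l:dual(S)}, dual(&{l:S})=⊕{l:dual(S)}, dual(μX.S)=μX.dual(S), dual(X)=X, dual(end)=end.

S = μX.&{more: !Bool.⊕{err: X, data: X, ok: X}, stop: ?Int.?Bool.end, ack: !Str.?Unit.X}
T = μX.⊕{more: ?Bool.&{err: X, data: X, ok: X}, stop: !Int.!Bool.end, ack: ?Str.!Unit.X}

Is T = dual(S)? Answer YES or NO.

μX vs μX  ok (μ self-dual)
  &{more,stop,ack} vs ⊕{more,stop,ack}  ok label sets agree
    case more:
      !Bool vs ?Bool  ok
        ⊕{err,data,ok} vs &{err,data,ok}  ok label sets agree
          case err:
            X vs X  ok
          case data:
            X vs X  ok
          case ok:
            X vs X  ok
    case stop:
      ?Int vs !Int  ok
        ?Bool vs !Bool  ok
          end vs end  ok
    case ack:
      !Str vs ?Str  ok
        ?Unit vs !Unit  ok
          X vs X  ok

YES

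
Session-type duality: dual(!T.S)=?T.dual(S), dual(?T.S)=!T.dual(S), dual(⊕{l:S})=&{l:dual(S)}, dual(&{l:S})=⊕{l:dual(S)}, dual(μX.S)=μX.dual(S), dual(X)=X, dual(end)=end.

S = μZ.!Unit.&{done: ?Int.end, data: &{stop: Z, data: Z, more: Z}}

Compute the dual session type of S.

μZ.?Unit.⊕{done: !Int.end, data: ⊕{stop: Z, data: Z, more: Z}}

μZ ↦ μZ  (rec unchanged)
  !Unit ↦ ?Unit
    &{done,data} ↦ ⊕{done,data}  (&→⊕)
      • done:
        ?Int ↦ !Int
          end self-dual
      • data:
        &{stop,data,more} ↦ ⊕{stop,data,more}  (&→⊕)
          • stop:
            Z self-dual
          • data:
            Z self-dual
          • more:
            Z self-dual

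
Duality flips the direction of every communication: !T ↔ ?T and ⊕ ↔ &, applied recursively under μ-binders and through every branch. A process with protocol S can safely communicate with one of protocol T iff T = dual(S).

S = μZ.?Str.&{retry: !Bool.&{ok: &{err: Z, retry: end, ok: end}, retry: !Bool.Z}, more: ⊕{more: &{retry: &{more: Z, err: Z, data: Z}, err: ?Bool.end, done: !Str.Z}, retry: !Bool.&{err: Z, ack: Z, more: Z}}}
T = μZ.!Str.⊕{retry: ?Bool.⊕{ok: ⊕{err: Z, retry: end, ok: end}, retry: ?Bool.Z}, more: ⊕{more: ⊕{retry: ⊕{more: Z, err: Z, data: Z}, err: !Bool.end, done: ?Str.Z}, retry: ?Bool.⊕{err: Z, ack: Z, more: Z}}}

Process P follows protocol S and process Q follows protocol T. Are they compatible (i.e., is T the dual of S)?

μZ | μZ  match (rec unchanged)
  ?Str | !Str  match
    &{retry,more} | ⊕{retry,more}  match same labels
      case retry:
        !Bool | ?Bool  match
          &{ok,retry} | ⊕{ok,retry}  match same labels
            case ok:
              &{err,retry,ok} | ⊕{err,retry,ok}  match same labels
                case err:
                  Z | Z  match
                case retry:
                  end | end  match
                case ok:
                  end | end  match
            case retry:
              !Bool | ?Bool  match
                Z | Z  match
      case more:
        ⊕{more,retry} | ⊕{more,retry}  ✗ choice polarity not flipped — not dual

NO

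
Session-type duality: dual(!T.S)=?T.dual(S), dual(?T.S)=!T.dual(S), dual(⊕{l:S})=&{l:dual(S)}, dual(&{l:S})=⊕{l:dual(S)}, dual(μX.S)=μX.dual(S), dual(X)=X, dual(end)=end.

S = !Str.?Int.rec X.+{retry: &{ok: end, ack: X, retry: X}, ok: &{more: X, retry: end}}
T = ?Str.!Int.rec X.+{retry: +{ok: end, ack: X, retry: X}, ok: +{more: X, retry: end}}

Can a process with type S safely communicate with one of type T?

NO

!Str ‖ ?Str  ok
  ?Int ‖ !Int  ok
    rec X ‖ rec X  ok (binder kept)
      +{retry,ok} ‖ +{retry,ok}  ✗ choice polarity not flipped — not dual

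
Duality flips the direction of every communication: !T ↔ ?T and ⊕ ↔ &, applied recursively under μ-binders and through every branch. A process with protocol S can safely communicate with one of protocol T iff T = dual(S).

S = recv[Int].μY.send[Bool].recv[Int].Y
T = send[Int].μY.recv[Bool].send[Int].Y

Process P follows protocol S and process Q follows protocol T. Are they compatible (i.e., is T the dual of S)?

recv[Int] | send[Int]  match
  μY | μY  match (binder kept)
    send[Bool] | recv[Bool]  match
      recv[Int] | send[Int]  match
        Y | Y  match

YES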